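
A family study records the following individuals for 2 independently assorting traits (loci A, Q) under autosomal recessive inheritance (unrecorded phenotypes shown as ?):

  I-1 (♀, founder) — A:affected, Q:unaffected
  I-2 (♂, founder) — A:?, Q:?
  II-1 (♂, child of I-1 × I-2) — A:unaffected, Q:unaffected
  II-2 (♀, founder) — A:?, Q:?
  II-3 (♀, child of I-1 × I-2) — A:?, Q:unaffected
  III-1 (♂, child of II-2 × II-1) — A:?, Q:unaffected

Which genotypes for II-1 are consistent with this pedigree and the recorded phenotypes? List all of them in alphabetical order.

A/I-1 aff ·: aa
A/I-2 ? ·: AA|Aa
A/II-1 un I-1×I-2: Aa
A/II-2 ? ·: AA|Aa|aa
A/II-3 ? I-1×I-2: Aa|aa
A/III-1 ? II-2×II-1: AA|Aa|aa
⇒ A over [I-1,I-2,II-1,II-2,II-3,III-1]: 21 consistent
Q/I-1 un ·: QQ|Qq
Q/I-2 ? ·: QQ|Qq|qq
Q/II-1 un I-1×I-2: QQ|Qq
Q/II-2 ? ·: QQ|Qq|qq
Q/II-3 un I-1×I-2: QQ|Qq
Q/III-1 un II-2×II-1: QQ|Qq
⇒ Q over [I-1,I-2,II-1,II-2,II-3,III-1]: 68 consistent

II-1 ∈ {Aa QQ, Aa Qq}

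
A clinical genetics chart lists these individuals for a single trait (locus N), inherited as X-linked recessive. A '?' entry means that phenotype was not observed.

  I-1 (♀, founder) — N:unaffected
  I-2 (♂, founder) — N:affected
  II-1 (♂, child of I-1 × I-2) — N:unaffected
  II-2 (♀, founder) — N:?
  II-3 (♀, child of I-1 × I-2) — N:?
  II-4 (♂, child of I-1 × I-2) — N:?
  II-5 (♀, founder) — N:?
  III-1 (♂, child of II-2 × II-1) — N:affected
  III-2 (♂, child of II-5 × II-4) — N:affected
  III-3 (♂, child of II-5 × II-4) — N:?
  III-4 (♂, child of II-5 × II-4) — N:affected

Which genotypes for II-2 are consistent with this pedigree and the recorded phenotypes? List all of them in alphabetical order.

N/I-1 un ·: X^NX^N|X^NX^n
N/I-2 aff ·: X^nY
N/II-1 un I-1×I-2: X^NY
N/II-2 ? ·: X^NX^n|X^nX^n
N/II-3 ? I-1×I-2: X^NX^n|X^nX^n
N/II-4 ? I-1×I-2: X^NY|X^nY
N/II-5 ? ·: X^NX^n|X^nX^n
N/III-1 aff II-2×II-1: X^nY
N/III-2 aff II-5×II-4: X^nY
N/III-3 ? II-5×II-4: X^NY|X^nY
N/III-4 aff II-5×II-4: X^nY
⇒ N over [I-1,I-2,II-1,II-2,II-3,II-4,II-5,III-1,III-2,III-3,III-4]: 30 consistent

II-2 ∈ {X^NX^n, X^nX^n}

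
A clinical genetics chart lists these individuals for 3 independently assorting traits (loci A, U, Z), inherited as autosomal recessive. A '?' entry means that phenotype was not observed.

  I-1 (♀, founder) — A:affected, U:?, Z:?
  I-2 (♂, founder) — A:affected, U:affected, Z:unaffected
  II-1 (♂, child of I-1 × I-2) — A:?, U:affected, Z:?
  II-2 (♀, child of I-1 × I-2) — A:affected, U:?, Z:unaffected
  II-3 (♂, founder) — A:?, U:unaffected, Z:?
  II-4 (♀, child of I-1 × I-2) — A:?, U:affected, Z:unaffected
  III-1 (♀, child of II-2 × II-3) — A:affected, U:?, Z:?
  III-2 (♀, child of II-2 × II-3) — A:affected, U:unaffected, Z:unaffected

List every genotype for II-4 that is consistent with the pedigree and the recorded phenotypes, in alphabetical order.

A/I-1 aff ·: aa
A/I-2 aff ·: aa
A/II-1 ? I-1×I-2: aa
A/II-2 aff I-1×I-2: aa
A/II-3 ? ·: Aa|aa
A/II-4 ? I-1×I-2: aa
A/III-1 aff II-2×II-3: aa
A/III-2 aff II-2×II-3: aa
⇒ A over [I-1,I-2,II-1,II-2,II-3,II-4,III-1,III-2]: 2 consistent
U/I-1 ? ·: Uu|uu
U/I-2 aff ·: uu
U/II-1 aff I-1×I-2: uu
U/II-2 ? I-1×I-2: Uu|uu
U/II-3 un ·: UU|Uu
U/II-4 aff I-1×I-2: uu
U/III-1 ? II-2×II-3: UU|Uu|uu
U/III-2 un II-2×II-3: UU|Uu
⇒ U over [I-1,I-2,II-1,II-2,II-3,II-4,III-1,III-2]: 16 consistent
Z/I-1 ? ·: ZZ|Zz|zz
Z/I-2 un ·: ZZ|Zz
Z/II-1 ? I-1×I-2: ZZ|Zz|zz
Z/II-2 un I-1×I-2: ZZ|Zz
Z/II-3 ? ·: ZZ|Zz|zz
Z/II-4 un I-1×I-2: ZZ|Zz
Z/III-1 ? II-2×II-3: ZZ|Zz|zz
Z/III-2 un II-2×II-3: ZZ|Zz
⇒ Z over [I-1,I-2,II-1,II-2,II-3,II-4,III-1,III-2]: 294 consistent

II-4 ∈ {aa uu ZZ, aa uu Zz}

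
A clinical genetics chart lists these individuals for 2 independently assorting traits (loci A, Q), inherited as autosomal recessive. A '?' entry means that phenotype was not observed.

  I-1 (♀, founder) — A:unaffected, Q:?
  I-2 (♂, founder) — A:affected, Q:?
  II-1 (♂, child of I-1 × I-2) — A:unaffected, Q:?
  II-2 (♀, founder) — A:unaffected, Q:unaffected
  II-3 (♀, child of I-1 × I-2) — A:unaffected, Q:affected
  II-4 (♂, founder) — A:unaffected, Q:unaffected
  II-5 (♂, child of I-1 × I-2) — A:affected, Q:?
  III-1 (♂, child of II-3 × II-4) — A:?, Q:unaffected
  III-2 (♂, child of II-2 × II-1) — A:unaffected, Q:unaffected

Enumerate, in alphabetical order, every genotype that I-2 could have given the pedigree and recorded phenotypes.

A/I-1 un ·: Aa
A/I-2 aff ·: aa
A/II-1 un I-1×I-2: Aa
A/II-2 un ·: AA|Aa
A/II-3 un I-1×I-2: Aa
A/II-4 un ·: AA|Aa
A/II-5 aff I-1×I-2: aa
A/III-1 ? II-3×II-4: AA|Aa|aa
A/III-2 un II-2×II-1: AA|Aa
⇒ A over [I-1,I-2,II-1,II-2,II-3,II-4,II-5,III-1,III-2]: 20 consistent
Q/I-1 ? ·: Qq|qq
Q/I-2 ? ·: Qq|qq
Q/II-1 ? I-1×I-2: QQ|Qq|qq
Q/II-2 un ·: QQ|Qq
Q/II-3 aff I-1×I-2: qq
Q/II-4 un ·: QQ|Qq
Q/II-5 ? I-1×I-2: QQ|Qq|qq
Q/III-1 un II-3×II-4: Qq
Q/III-2 un II-2×II-1: QQ|Qq
⇒ Q over [I-1,I-2,II-1,II-2,II-3,II-4,II-5,III-1,III-2]: 106 consistent

I-2 ∈ {aa Qq, aa qq}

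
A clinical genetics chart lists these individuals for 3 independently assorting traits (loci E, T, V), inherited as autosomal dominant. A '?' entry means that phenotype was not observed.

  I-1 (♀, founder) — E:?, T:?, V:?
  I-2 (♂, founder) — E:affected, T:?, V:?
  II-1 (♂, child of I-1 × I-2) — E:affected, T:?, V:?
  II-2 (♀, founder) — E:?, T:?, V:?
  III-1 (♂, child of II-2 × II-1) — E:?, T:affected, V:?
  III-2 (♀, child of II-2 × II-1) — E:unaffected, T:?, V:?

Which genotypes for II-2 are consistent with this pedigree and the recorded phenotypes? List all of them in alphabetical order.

II-2 ∈ {Ee TT VV, Ee TT Vv, Ee TT vv, Ee Tt VV, Ee Tt Vv, Ee Tt vv, Ee tt VV, Ee tt Vv, Ee tt vv, ee TT VV, ee TT Vv, ee TT vv, ee Tt VV, ee Tt Vv, ee Tt vv, ee tt VV, ee tt Vv, ee tt vv}

E/I-1 ? ·: ee|Ee|EE
E/I-2 aff ·: Ee|EE
E/II-1 aff I-1×I-2: Ee
E/II-2 ? ·: ee|Ee
E/III-1 ? II-2×II-1: ee|Ee|EE
E/III-2 un II-2×II-1: ee
⇒ E over [I-1,I-2,II-1,II-2,III-1,III-2]: 25 consistent
T/I-1 ? ·: tt|Tt|TT
T/I-2 ? ·: tt|Tt|TT
T/II-1 ? I-1×I-2: tt|Tt|TT
T/II-2 ? ·: tt|Tt|TT
T/III-1 aff II-2×II-1: Tt|TT
T/III-2 ? II-2×II-1: tt|Tt|TT
⇒ T over [I-1,I-2,II-1,II-2,III-1,III-2]: 120 consistent
V/I-1 ? ·: vv|Vv|VV
V/I-2 ? ·: vv|Vv|VV
V/II-1 ? I-1×I-2: vv|Vv|VV
V/II-2 ? ·: vv|Vv|VV
V/III-1 ? II-2×II-1: vv|Vv|VV
V/III-2 ? II-2×II-1: vv|Vv|VV
⇒ V over [I-1,I-2,II-1,II-2,III-1,III-2]: 167 consistent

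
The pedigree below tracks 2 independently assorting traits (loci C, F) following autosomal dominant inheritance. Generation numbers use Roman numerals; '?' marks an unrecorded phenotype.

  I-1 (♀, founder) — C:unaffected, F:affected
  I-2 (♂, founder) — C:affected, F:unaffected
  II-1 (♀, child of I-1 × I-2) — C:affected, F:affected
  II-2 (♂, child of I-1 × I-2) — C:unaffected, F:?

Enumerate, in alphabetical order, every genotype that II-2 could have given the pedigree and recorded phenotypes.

C/I-1 un ·: cc
C/I-2 aff ·: Cc
C/II-1 aff I-1×I-2: Cc
C/II-2 un I-1×I-2: cc
⇒ C over [I-1,I-2,II-1,II-2]: 1 consistent
F/I-1 aff ·: Ff|FF
F/I-2 un ·: ff
F/II-1 aff I-1×I-2: Ff
F/II-2 ? I-1×I-2: ff|Ff
⇒ F over [I-1,I-2,II-1,II-2]: 3 consistent

II-2 ∈ {cc Ff, cc ff}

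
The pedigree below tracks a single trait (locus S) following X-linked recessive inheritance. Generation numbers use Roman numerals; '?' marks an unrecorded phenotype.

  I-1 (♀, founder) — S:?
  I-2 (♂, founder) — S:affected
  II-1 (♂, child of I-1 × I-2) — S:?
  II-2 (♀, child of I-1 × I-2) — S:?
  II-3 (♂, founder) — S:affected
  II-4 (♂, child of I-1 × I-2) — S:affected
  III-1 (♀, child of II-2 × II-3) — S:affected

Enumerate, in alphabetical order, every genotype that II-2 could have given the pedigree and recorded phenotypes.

S/I-1 ? ·: X^SX^s|X^sX^s
S/I-2 aff ·: X^sY
S/II-1 ? I-1×I-2: X^SY|X^sY
S/II-2 ? I-1×I-2: X^SX^s|X^sX^s
S/II-3 aff ·: X^sY
S/II-4 aff I-1×I-2: X^sY
S/III-1 aff II-2×II-3: X^sX^s
⇒ S over [I-1,I-2,II-1,II-2,II-3,II-4,III-1]: 5 consistent

II-2 ∈ {X^SX^s, X^sX^s}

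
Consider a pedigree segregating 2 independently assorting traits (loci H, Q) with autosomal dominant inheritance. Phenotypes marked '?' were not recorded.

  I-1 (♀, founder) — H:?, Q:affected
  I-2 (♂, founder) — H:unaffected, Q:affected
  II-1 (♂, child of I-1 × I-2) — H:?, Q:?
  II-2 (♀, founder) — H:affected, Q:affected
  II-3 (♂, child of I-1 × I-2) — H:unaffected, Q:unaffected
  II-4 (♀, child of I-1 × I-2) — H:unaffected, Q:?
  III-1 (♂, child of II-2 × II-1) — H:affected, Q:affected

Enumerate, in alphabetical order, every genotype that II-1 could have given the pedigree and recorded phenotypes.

II-1 ∈ {Hh QQ, Hh Qq, Hh qq, hh QQ, hh Qq, hh qq}

H/I-1 ? ·: hh|Hh
H/I-2 un ·: hh
H/II-1 ? I-1×I-2: hh|Hh
H/II-2 aff ·: Hh|HH
H/II-3 un I-1×I-2: hh
H/II-4 un I-1×I-2: hh
H/III-1 aff II-2×II-1: Hh|HH
⇒ H over [I-1,I-2,II-1,II-2,II-3,II-4,III-1]: 8 consistent
Q/I-1 aff ·: Qq
Q/I-2 aff ·: Qq
Q/II-1 ? I-1×I-2: qq|Qq|QQ
Q/II-2 aff ·: Qq|QQ
Q/II-3 un I-1×I-2: qq
Q/II-4 ? I-1×I-2: qq|Qq|QQ
Q/III-1 aff II-2×II-1: Qq|QQ
⇒ Q over [I-1,I-2,II-1,II-2,II-3,II-4,III-1]: 27 consistent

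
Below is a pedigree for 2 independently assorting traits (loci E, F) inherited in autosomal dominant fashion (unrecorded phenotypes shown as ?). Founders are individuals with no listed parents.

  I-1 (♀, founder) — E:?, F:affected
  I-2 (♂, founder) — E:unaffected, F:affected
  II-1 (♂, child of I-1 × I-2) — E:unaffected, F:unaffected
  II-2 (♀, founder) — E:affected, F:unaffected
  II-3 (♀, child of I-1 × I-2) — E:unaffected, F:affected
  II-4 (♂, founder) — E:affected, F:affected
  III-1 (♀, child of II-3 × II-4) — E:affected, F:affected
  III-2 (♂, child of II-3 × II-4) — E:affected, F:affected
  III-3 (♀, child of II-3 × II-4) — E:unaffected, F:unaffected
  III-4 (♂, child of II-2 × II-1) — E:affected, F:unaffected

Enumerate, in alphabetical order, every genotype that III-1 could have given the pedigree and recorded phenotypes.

E/I-1 ? ·: ee|Ee
E/I-2 un ·: ee
E/II-1 un I-1×I-2: ee
E/II-2 aff ·: Ee|EE
E/II-3 un I-1×I-2: ee
E/II-4 aff ·: Ee
E/III-1 aff II-3×II-4: Ee
E/III-2 aff II-3×II-4: Ee
E/III-3 un II-3×II-4: ee
E/III-4 aff II-2×II-1: Ee
⇒ E over [I-1,I-2,II-1,II-2,II-3,II-4,III-1,III-2,III-3,III-4]: 4 consistent
F/I-1 aff ·: Ff
F/I-2 aff ·: Ff
F/II-1 un I-1×I-2: ff
F/II-2 un ·: ff
F/II-3 aff I-1×I-2: Ff
F/II-4 aff ·: Ff
F/III-1 aff II-3×II-4: Ff|FF
F/III-2 aff II-3×II-4: Ff|FF
F/III-3 un II-3×II-4: ff
F/III-4 un II-2×II-1: ff
⇒ F over [I-1,I-2,II-1,II-2,II-3,II-4,III-1,III-2,III-3,III-4]: 4 consistent

III-1 ∈ {Ee FF, Ee Ff}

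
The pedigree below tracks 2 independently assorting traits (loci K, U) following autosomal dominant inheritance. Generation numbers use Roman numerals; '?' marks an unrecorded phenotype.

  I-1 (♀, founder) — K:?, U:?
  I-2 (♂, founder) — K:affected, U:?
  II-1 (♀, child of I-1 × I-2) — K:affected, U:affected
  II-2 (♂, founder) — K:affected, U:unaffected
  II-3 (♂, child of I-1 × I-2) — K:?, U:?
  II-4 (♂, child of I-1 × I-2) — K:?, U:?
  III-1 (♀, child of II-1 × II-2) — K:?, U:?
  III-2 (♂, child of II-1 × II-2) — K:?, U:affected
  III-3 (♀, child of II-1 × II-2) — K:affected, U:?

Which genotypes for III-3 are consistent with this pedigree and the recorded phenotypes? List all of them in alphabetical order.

III-3 ∈ {KK Uu, KK uu, Kk Uu, Kk uu}

K/I-1 ? ·: kk|Kk|KK
K/I-2 aff ·: Kk|KK
K/II-1 aff I-1×I-2: Kk|KK
K/II-2 aff ·: Kk|KK
K/II-3 ? I-1×I-2: kk|Kk|KK
K/II-4 ? I-1×I-2: kk|Kk|KK
K/III-1 ? II-1×II-2: kk|Kk|KK
K/III-2 ? II-1×II-2: kk|Kk|KK
K/III-3 aff II-1×II-2: Kk|KK
⇒ K over [I-1,I-2,II-1,II-2,II-3,II-4,III-1,III-2,III-3]: 734 consistent
U/I-1 ? ·: uu|Uu|UU
U/I-2 ? ·: uu|Uu|UU
U/II-1 aff I-1×I-2: Uu|UU
U/II-2 un ·: uu
U/II-3 ? I-1×I-2: uu|Uu|UU
U/II-4 ? I-1×I-2: uu|Uu|UU
U/III-1 ? II-1×II-2: uu|Uu
U/III-2 aff II-1×II-2: Uu
U/III-3 ? II-1×II-2: uu|Uu
⇒ U over [I-1,I-2,II-1,II-2,II-3,II-4,III-1,III-2,III-3]: 126 consistent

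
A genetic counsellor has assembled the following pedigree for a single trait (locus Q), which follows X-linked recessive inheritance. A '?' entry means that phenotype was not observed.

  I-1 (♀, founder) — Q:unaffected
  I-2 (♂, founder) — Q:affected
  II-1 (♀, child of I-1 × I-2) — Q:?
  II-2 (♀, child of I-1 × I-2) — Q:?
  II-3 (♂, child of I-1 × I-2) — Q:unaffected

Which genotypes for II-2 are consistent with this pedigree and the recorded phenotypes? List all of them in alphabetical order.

Q/I-1 un ·: X^QX^Q|X^QX^q
Q/I-2 aff ·: X^qY
Q/II-1 ? I-1×I-2: X^QX^q|X^qX^q
Q/II-2 ? I-1×I-2: X^QX^q|X^qX^q
Q/II-3 un I-1×I-2: X^QY
⇒ Q over [I-1,I-2,II-1,II-2,II-3]: 5 consistent

II-2 ∈ {X^QX^q, X^qX^q}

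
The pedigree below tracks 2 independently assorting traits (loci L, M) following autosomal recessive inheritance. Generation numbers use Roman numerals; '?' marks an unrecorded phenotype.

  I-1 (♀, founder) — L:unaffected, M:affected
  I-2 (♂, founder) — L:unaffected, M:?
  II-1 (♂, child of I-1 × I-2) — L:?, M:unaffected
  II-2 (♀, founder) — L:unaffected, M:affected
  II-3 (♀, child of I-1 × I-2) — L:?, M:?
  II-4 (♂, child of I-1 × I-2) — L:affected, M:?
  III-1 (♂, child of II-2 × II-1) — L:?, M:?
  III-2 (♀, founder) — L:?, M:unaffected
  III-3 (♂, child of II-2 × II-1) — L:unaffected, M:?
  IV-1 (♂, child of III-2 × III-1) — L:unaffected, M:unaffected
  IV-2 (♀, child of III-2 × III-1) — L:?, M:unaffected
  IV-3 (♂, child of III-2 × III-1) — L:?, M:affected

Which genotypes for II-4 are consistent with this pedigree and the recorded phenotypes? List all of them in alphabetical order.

L/I-1 un ·: Ll
L/I-2 un ·: Ll
L/II-1 ? I-1×I-2: LL|Ll|ll
L/II-2 un ·: LL|Ll
L/II-3 ? I-1×I-2: LL|Ll|ll
L/II-4 aff I-1×I-2: ll
L/III-1 ? II-2×II-1: LL|Ll|ll
L/III-2 ? ·: LL|Ll|ll
L/III-3 un II-2×II-1: LL|Ll
L/IV-1 un III-2×III-1: LL|Ll
L/IV-2 ? III-2×III-1: LL|Ll|ll
L/IV-3 ? III-2×III-1: LL|Ll|ll
⇒ L over [I-1,I-2,II-1,II-2,II-3,II-4,III-1,III-2,III-3,IV-1,IV-2,IV-3]: 975 consistent
M/I-1 aff ·: mm
M/I-2 ? ·: MM|Mm
M/II-1 un I-1×I-2: Mm
M/II-2 aff ·: mm
M/II-3 ? I-1×I-2: Mm|mm
M/II-4 ? I-1×I-2: Mm|mm
M/III-1 ? II-2×II-1: Mm|mm
M/III-2 un ·: Mm
M/III-3 ? II-2×II-1: Mm|mm
M/IV-1 un III-2×III-1: MM|Mm
M/IV-2 un III-2×III-1: MM|Mm
M/IV-3 aff III-2×III-1: mm
⇒ M over [I-1,I-2,II-1,II-2,II-3,II-4,III-1,III-2,III-3,IV-1,IV-2,IV-3]: 50 consistent

II-4 ∈ {ll Mm, ll mm}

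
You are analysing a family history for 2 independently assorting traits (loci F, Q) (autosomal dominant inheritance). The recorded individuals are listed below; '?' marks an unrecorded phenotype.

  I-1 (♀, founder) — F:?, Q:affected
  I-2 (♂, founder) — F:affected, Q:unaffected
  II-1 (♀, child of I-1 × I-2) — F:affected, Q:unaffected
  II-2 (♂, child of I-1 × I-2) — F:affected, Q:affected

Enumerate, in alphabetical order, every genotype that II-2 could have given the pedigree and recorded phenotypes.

II-2 ∈ {FF Qq, Ff Qq}

F/I-1 ? ·: ff|Ff|FF
F/I-2 aff ·: Ff|FF
F/II-1 aff I-1×I-2: Ff|FF
F/II-2 aff I-1×I-2: Ff|FF
⇒ F over [I-1,I-2,II-1,II-2]: 15 consistent
Q/I-1 aff ·: Qq
Q/I-2 un ·: qq
Q/II-1 un I-1×I-2: qq
Q/II-2 aff I-1×I-2: Qq
⇒ Q over [I-1,I-2,II-1,II-2]: 1 consistent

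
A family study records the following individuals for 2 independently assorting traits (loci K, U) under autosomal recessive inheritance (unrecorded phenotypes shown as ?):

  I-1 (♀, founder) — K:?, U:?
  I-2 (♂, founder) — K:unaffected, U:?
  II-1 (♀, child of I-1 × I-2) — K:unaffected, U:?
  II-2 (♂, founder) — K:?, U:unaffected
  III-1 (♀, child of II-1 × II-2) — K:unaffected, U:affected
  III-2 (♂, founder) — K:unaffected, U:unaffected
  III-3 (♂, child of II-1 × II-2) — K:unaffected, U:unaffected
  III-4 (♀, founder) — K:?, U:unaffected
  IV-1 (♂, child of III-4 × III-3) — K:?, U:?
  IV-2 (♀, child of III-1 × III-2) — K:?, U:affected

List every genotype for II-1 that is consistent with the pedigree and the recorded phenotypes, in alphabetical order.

II-1 ∈ {KK Uu, KK uu, Kk Uu, Kk uu}

K/I-1 ? ·: KK|Kk|kk
K/I-2 un ·: KK|Kk
K/II-1 un I-1×I-2: KK|Kk
K/II-2 ? ·: KK|Kk|kk
K/III-1 un II-1×II-2: KK|Kk
K/III-2 un ·: KK|Kk
K/III-3 un II-1×II-2: KK|Kk
K/III-4 ? ·: KK|Kk|kk
K/IV-1 ? III-4×III-3: KK|Kk|kk
K/IV-2 ? III-1×III-2: KK|Kk|kk
⇒ K over [I-1,I-2,II-1,II-2,III-1,III-2,III-3,III-4,IV-1,IV-2]: 1595 consistent
U/I-1 ? ·: UU|Uu|uu
U/I-2 ? ·: UU|Uu|uu
U/II-1 ? I-1×I-2: Uu|uu
U/II-2 un ·: Uu
U/III-1 aff II-1×II-2: uu
U/III-2 un ·: Uu
U/III-3 un II-1×II-2: UU|Uu
U/III-4 un ·: UU|Uu
U/IV-1 ? III-4×III-3: UU|Uu|uu
U/IV-2 aff III-1×III-2: uu
⇒ U over [I-1,I-2,II-1,II-2,III-1,III-2,III-3,III-4,IV-1,IV-2]: 76 consistent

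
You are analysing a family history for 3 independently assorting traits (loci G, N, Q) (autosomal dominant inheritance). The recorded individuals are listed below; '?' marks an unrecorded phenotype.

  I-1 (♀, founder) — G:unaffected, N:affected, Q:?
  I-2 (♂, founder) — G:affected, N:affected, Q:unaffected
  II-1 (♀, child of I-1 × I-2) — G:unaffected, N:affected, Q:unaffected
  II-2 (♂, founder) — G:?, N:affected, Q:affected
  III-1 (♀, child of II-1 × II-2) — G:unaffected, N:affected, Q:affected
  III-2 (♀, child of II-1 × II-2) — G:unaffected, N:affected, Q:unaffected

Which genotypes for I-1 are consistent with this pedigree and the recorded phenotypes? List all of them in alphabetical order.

I-1 ∈ {gg NN Qq, gg NN qq, gg Nn Qq, gg Nn qq}

G/I-1 un ·: gg
G/I-2 aff ·: Gg
G/II-1 un I-1×I-2: gg
G/II-2 ? ·: gg|Gg
G/III-1 un II-1×II-2: gg
G/III-2 un II-1×II-2: gg
⇒ G over [I-1,I-2,II-1,II-2,III-1,III-2]: 2 consistent
N/I-1 aff ·: Nn|NN
N/I-2 aff ·: Nn|NN
N/II-1 aff I-1×I-2: Nn|NN
N/II-2 aff ·: Nn|NN
N/III-1 aff II-1×II-2: Nn|NN
N/III-2 aff II-1×II-2: Nn|NN
⇒ N over [I-1,I-2,II-1,II-2,III-1,III-2]: 44 consistent
Q/I-1 ? ·: qq|Qq
Q/I-2 un ·: qq
Q/II-1 un I-1×I-2: qq
Q/II-2 aff ·: Qq
Q/III-1 aff II-1×II-2: Qq
Q/III-2 un II-1×II-2: qq
⇒ Q over [I-1,I-2,II-1,II-2,III-1,III-2]: 2 consistent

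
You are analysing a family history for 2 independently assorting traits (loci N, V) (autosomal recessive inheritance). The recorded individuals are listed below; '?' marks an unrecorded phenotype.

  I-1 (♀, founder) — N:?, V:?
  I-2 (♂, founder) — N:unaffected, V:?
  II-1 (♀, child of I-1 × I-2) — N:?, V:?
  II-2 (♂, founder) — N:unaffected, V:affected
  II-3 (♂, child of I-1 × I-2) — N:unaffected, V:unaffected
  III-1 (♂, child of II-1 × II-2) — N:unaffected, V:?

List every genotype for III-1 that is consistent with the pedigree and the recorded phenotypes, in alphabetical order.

III-1 ∈ {NN Vv, NN vv, Nn Vv, Nn vv}

N/I-1 ? ·: NN|Nn|nn
N/I-2 un ·: NN|Nn
N/II-1 ? I-1×I-2: NN|Nn|nn
N/II-2 un ·: NN|Nn
N/II-3 un I-1×I-2: NN|Nn
N/III-1 un II-1×II-2: NN|Nn
⇒ N over [I-1,I-2,II-1,II-2,II-3,III-1]: 59 consistent
V/I-1 ? ·: VV|Vv|vv
V/I-2 ? ·: VV|Vv|vv
V/II-1 ? I-1×I-2: VV|Vv|vv
V/II-2 aff ·: vv
V/II-3 un I-1×I-2: VV|Vv
V/III-1 ? II-1×II-2: Vv|vv
⇒ V over [I-1,I-2,II-1,II-2,II-3,III-1]: 31 consistent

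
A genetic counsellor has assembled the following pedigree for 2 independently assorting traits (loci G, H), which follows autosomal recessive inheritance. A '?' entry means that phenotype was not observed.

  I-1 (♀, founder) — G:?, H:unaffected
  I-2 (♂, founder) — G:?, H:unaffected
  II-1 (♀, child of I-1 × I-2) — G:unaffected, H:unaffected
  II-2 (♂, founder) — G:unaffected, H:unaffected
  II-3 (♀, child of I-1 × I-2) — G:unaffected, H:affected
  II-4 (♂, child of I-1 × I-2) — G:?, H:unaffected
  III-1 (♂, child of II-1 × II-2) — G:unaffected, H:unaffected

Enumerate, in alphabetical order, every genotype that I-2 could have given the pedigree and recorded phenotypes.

G/I-1 ? ·: GG|Gg|gg
G/I-2 ? ·: GG|Gg|gg
G/II-1 un I-1×I-2: GG|Gg
G/II-2 un ·: GG|Gg
G/II-3 un I-1×I-2: GG|Gg
G/II-4 ? I-1×I-2: GG|Gg|gg
G/III-1 un II-1×II-2: GG|Gg
⇒ G over [I-1,I-2,II-1,II-2,II-3,II-4,III-1]: 125 consistent
H/I-1 un ·: Hh
H/I-2 un ·: Hh
H/II-1 un I-1×I-2: HH|Hh
H/II-2 un ·: HH|Hh
H/II-3 aff I-1×I-2: hh
H/II-4 un I-1×I-2: HH|Hh
H/III-1 un II-1×II-2: HH|Hh
⇒ H over [I-1,I-2,II-1,II-2,II-3,II-4,III-1]: 14 consistent

I-2 ∈ {GG Hh, Gg Hh, gg Hh}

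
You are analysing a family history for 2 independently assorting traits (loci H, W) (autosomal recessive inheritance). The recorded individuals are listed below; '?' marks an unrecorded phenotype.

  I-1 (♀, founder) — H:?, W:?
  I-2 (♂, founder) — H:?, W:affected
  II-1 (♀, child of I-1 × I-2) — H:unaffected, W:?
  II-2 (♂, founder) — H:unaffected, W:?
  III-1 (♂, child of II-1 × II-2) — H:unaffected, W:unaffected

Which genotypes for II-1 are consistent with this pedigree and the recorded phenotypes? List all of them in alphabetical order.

II-1 ∈ {HH Ww, HH ww, Hh Ww, Hh ww}

H/I-1 ? ·: HH|Hh|hh
H/I-2 ? ·: HH|Hh|hh
H/II-1 un I-1×I-2: HH|Hh
H/II-2 un ·: HH|Hh
H/III-1 un II-1×II-2: HH|Hh
⇒ H over [I-1,I-2,II-1,II-2,III-1]: 40 consistent
W/I-1 ? ·: WW|Ww|ww
W/I-2 aff ·: ww
W/II-1 ? I-1×I-2: Ww|ww
W/II-2 ? ·: WW|Ww|ww
W/III-1 un II-1×II-2: WW|Ww
⇒ W over [I-1,I-2,II-1,II-2,III-1]: 14 consistent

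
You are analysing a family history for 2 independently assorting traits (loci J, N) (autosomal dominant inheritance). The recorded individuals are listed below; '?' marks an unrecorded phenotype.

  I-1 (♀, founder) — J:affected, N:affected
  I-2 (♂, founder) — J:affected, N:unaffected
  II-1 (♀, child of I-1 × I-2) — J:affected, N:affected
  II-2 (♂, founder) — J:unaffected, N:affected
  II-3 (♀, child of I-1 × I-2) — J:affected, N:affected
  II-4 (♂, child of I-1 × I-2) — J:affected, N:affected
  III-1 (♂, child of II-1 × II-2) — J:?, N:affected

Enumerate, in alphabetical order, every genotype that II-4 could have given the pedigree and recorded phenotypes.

J/I-1 aff ·: Jj|JJ
J/I-2 aff ·: Jj|JJ
J/II-1 aff I-1×I-2: Jj|JJ
J/II-2 un ·: jj
J/II-3 aff I-1×I-2: Jj|JJ
J/II-4 aff I-1×I-2: Jj|JJ
J/III-1 ? II-1×II-2: jj|Jj
⇒ J over [I-1,I-2,II-1,II-2,II-3,II-4,III-1]: 37 consistent
N/I-1 aff ·: Nn|NN
N/I-2 un ·: nn
N/II-1 aff I-1×I-2: Nn
N/II-2 aff ·: Nn|NN
N/II-3 aff I-1×I-2: Nn
N/II-4 aff I-1×I-2: Nn
N/III-1 aff II-1×II-2: Nn|NN
⇒ N over [I-1,I-2,II-1,II-2,II-3,II-4,III-1]: 8 consistent

II-4 ∈ {JJ Nn, Jj Nn}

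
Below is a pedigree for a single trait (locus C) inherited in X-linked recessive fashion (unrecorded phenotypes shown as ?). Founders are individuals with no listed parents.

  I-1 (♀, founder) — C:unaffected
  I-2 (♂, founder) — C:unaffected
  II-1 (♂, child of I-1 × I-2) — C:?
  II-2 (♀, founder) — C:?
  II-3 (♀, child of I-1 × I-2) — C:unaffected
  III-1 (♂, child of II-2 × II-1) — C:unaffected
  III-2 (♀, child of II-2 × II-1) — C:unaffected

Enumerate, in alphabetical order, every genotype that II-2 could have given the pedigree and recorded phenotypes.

II-2 ∈ {X^CX^C, X^CX^c}

C/I-1 un ·: X^CX^C|X^CX^c
C/I-2 un ·: X^CY
C/II-1 ? I-1×I-2: X^CY|X^cY
C/II-2 ? ·: X^CX^C|X^CX^c
C/II-3 un I-1×I-2: X^CX^C|X^CX^c
C/III-1 un II-2×II-1: X^CY
C/III-2 un II-2×II-1: X^CX^C|X^CX^c
⇒ C over [I-1,I-2,II-1,II-2,II-3,III-1,III-2]: 13 consistent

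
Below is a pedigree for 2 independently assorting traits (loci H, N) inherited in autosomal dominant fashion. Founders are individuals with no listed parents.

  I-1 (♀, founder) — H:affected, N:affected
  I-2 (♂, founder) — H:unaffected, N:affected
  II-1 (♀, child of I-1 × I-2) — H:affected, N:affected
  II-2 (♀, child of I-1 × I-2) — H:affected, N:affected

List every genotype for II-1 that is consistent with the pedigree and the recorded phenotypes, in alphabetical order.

II-1 ∈ {Hh NN, Hh Nn}

H/I-1 aff ·: Hh|HH
H/I-2 un ·: hh
H/II-1 aff I-1×I-2: Hh
H/II-2 aff I-1×I-2: Hh
⇒ H over [I-1,I-2,II-1,II-2]: 2 consistent
N/I-1 aff ·: Nn|NN
N/I-2 aff ·: Nn|NN
N/II-1 aff I-1×I-2: Nn|NN
N/II-2 aff I-1×I-2: Nn|NN
⇒ N over [I-1,I-2,II-1,II-2]: 13 consistent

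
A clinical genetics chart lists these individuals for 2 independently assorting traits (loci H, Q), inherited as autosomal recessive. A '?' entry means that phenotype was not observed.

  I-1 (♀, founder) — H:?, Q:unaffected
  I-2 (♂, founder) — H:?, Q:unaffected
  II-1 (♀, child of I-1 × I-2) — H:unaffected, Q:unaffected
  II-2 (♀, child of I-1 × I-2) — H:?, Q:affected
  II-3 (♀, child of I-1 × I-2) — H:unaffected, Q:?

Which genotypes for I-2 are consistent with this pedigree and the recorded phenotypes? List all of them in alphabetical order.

I-2 ∈ {HH Qq, Hh Qq, hh Qq}

H/I-1 ? ·: HH|Hh|hh
H/I-2 ? ·: HH|Hh|hh
H/II-1 un I-1×I-2: HH|Hh
H/II-2 ? I-1×I-2: HH|Hh|hh
H/II-3 un I-1×I-2: HH|Hh
⇒ H over [I-1,I-2,II-1,II-2,II-3]: 35 consistent
Q/I-1 un ·: Qq
Q/I-2 un ·: Qq
Q/II-1 un I-1×I-2: QQ|Qq
Q/II-2 aff I-1×I-2: qq
Q/II-3 ? I-1×I-2: QQ|Qq|qq
⇒ Q over [I-1,I-2,II-1,II-2,II-3]: 6 consistent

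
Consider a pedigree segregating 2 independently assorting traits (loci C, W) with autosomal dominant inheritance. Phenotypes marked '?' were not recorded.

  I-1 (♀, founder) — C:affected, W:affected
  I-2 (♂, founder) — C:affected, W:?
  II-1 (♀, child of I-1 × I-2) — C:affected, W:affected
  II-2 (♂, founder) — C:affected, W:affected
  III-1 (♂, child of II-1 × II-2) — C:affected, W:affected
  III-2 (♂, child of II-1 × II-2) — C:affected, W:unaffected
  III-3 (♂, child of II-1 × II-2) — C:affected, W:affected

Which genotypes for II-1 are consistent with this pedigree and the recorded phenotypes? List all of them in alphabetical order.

C/I-1 aff ·: Cc|CC
C/I-2 aff ·: Cc|CC
C/II-1 aff I-1×I-2: Cc|CC
C/II-2 aff ·: Cc|CC
C/III-1 aff II-1×II-2: Cc|CC
C/III-2 aff II-1×II-2: Cc|CC
C/III-3 aff II-1×II-2: Cc|CC
⇒ C over [I-1,I-2,II-1,II-2,III-1,III-2,III-3]: 84 consistent
W/I-1 aff ·: Ww|WW
W/I-2 ? ·: ww|Ww|WW
W/II-1 aff I-1×I-2: Ww
W/II-2 aff ·: Ww
W/III-1 aff II-1×II-2: Ww|WW
W/III-2 un II-1×II-2: ww
W/III-3 aff II-1×II-2: Ww|WW
⇒ W over [I-1,I-2,II-1,II-2,III-1,III-2,III-3]: 20 consistent

II-1 ∈ {CC Ww, Cc Ww}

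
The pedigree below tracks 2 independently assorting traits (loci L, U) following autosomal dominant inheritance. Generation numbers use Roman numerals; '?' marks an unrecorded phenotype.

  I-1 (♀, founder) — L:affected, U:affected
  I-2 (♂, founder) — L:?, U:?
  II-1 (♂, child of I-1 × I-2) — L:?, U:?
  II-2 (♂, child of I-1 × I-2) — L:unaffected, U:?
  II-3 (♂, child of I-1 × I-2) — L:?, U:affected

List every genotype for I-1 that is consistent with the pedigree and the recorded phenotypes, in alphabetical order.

I-1 ∈ {Ll UU, Ll Uu}

L/I-1 aff ·: Ll
L/I-2 ? ·: ll|Ll
L/II-1 ? I-1×I-2: ll|Ll|LL
L/II-2 un I-1×I-2: ll
L/II-3 ? I-1×I-2: ll|Ll|LL
⇒ L over [I-1,I-2,II-1,II-2,II-3]: 13 consistent
U/I-1 aff ·: Uu|UU
U/I-2 ? ·: uu|Uu|UU
U/II-1 ? I-1×I-2: uu|Uu|UU
U/II-2 ? I-1×I-2: uu|Uu|UU
U/II-3 aff I-1×I-2: Uu|UU
⇒ U over [I-1,I-2,II-1,II-2,II-3]: 40 consistent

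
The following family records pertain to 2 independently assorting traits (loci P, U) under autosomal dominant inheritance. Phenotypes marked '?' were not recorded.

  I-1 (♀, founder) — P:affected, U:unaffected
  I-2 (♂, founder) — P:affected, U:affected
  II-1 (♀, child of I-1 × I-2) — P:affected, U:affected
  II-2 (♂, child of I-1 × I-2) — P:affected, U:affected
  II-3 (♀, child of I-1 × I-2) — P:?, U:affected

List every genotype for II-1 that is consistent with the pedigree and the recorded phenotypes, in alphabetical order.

P/I-1 aff ·: Pp|PP
P/I-2 aff ·: Pp|PP
P/II-1 aff I-1×I-2: Pp|PP
P/II-2 aff I-1×I-2: Pp|PP
P/II-3 ? I-1×I-2: pp|Pp|PP
⇒ P over [I-1,I-2,II-1,II-2,II-3]: 29 consistent
U/I-1 un ·: uu
U/I-2 aff ·: Uu|UU
U/II-1 aff I-1×I-2: Uu
U/II-2 aff I-1×I-2: Uu
U/II-3 aff I-1×I-2: Uu
⇒ U over [I-1,I-2,II-1,II-2,II-3]: 2 consistent

II-1 ∈ {PP Uu, Pp Uu}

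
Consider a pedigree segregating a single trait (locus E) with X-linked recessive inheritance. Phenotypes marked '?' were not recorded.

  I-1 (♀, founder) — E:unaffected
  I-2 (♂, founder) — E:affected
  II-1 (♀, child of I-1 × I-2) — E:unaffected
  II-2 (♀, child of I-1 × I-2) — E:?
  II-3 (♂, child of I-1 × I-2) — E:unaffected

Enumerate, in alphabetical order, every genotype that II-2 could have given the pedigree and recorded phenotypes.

E/I-1 un ·: X^EX^E|X^EX^e
E/I-2 aff ·: X^eY
E/II-1 un I-1×I-2: X^EX^e
E/II-2 ? I-1×I-2: X^EX^e|X^eX^e
E/II-3 un I-1×I-2: X^EY
⇒ E over [I-1,I-2,II-1,II-2,II-3]: 3 consistent

II-2 ∈ {X^EX^e, X^eX^e}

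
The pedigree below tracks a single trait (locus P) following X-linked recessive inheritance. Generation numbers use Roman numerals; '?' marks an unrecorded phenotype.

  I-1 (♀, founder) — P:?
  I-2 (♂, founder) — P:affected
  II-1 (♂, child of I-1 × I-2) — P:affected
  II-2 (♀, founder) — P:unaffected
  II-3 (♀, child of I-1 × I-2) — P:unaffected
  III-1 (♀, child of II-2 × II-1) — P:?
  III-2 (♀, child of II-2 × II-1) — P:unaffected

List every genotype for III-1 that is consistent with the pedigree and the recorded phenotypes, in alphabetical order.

P/I-1 ? ·: X^PX^p
P/I-2 aff ·: X^pY
P/II-1 aff I-1×I-2: X^pY
P/II-2 un ·: X^PX^P|X^PX^p
P/II-3 un I-1×I-2: X^PX^p
P/III-1 ? II-2×II-1: X^PX^p|X^pX^p
P/III-2 un II-2×II-1: X^PX^p
⇒ P over [I-1,I-2,II-1,II-2,II-3,III-1,III-2]: 3 consistent

III-1 ∈ {X^PX^p, X^pX^p}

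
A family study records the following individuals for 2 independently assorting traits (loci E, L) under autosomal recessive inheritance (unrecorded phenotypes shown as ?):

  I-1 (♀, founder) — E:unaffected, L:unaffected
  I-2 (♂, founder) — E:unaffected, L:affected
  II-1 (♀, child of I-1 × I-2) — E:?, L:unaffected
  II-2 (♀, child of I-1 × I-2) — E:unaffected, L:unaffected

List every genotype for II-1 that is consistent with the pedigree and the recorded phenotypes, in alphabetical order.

E/I-1 un ·: EE|Ee
E/I-2 un ·: EE|Ee
E/II-1 ? I-1×I-2: EE|Ee|ee
E/II-2 un I-1×I-2: EE|Ee
⇒ E over [I-1,I-2,II-1,II-2]: 15 consistent
L/I-1 un ·: LL|Ll
L/I-2 aff ·: ll
L/II-1 un I-1×I-2: Ll
L/II-2 un I-1×I-2: Ll
⇒ L over [I-1,I-2,II-1,II-2]: 2 consistent

II-1 ∈ {EE Ll, Ee Ll, ee Ll}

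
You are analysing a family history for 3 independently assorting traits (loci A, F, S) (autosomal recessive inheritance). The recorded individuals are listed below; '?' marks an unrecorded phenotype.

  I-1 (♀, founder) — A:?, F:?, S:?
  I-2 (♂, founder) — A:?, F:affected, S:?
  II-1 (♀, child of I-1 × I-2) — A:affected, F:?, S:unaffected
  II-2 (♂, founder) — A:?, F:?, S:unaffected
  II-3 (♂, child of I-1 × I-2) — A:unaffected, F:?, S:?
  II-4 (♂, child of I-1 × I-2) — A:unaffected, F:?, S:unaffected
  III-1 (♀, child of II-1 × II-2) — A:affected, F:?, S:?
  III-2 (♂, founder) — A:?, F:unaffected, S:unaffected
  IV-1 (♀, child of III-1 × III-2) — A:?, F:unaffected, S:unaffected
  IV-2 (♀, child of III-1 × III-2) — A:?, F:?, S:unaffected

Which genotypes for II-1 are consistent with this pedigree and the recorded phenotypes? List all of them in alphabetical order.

II-1 ∈ {aa Ff SS, aa Ff Ss, aa ff SS, aa ff Ss}

A/I-1 ? ·: Aa|aa
A/I-2 ? ·: Aa|aa
A/II-1 aff I-1×I-2: aa
A/II-2 ? ·: Aa|aa
A/II-3 un I-1×I-2: AA|Aa
A/II-4 un I-1×I-2: AA|Aa
A/III-1 aff II-1×II-2: aa
A/III-2 ? ·: AA|Aa|aa
A/IV-1 ? III-1×III-2: Aa|aa
A/IV-2 ? III-1×III-2: Aa|aa
⇒ A over [I-1,I-2,II-1,II-2,II-3,II-4,III-1,III-2,IV-1,IV-2]: 72 consistent
F/I-1 ? ·: FF|Ff|ff
F/I-2 aff ·: ff
F/II-1 ? I-1×I-2: Ff|ff
F/II-2 ? ·: FF|Ff|ff
F/II-3 ? I-1×I-2: Ff|ff
F/II-4 ? I-1×I-2: Ff|ff
F/III-1 ? II-1×II-2: FF|Ff|ff
F/III-2 un ·: FF|Ff
F/IV-1 un III-1×III-2: FF|Ff
F/IV-2 ? III-1×III-2: FF|Ff|ff
⇒ F over [I-1,I-2,II-1,II-2,II-3,II-4,III-1,III-2,IV-1,IV-2]: 360 consistent
S/I-1 ? ·: SS|Ss|ss
S/I-2 ? ·: SS|Ss|ss
S/II-1 un I-1×I-2: SS|Ss
S/II-2 un ·: SS|Ss
S/II-3 ? I-1×I-2: SS|Ss|ss
S/II-4 un I-1×I-2: SS|Ss
S/III-1 ? II-1×II-2: SS|Ss|ss
S/III-2 un ·: SS|Ss
S/IV-1 un III-1×III-2: SS|Ss
S/IV-2 un III-1×III-2: SS|Ss
⇒ S over [I-1,I-2,II-1,II-2,II-3,II-4,III-1,III-2,IV-1,IV-2]: 830 consistent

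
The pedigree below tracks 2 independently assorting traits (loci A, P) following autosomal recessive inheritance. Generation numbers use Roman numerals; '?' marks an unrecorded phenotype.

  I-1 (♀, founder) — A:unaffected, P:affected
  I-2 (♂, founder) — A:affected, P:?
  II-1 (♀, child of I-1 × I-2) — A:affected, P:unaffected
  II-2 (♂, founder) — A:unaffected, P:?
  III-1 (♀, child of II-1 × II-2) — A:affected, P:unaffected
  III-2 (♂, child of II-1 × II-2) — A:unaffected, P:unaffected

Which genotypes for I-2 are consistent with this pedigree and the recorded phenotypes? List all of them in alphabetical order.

A/I-1 un ·: Aa
A/I-2 aff ·: aa
A/II-1 aff I-1×I-2: aa
A/II-2 un ·: Aa
A/III-1 aff II-1×II-2: aa
A/III-2 un II-1×II-2: Aa
⇒ A over [I-1,I-2,II-1,II-2,III-1,III-2]: 1 consistent
P/I-1 aff ·: pp
P/I-2 ? ·: PP|Pp
P/II-1 un I-1×I-2: Pp
P/II-2 ? ·: PP|Pp|pp
P/III-1 un II-1×II-2: PP|Pp
P/III-2 un II-1×II-2: PP|Pp
⇒ P over [I-1,I-2,II-1,II-2,III-1,III-2]: 18 consistent

I-2 ∈ {aa PP, aa Pp}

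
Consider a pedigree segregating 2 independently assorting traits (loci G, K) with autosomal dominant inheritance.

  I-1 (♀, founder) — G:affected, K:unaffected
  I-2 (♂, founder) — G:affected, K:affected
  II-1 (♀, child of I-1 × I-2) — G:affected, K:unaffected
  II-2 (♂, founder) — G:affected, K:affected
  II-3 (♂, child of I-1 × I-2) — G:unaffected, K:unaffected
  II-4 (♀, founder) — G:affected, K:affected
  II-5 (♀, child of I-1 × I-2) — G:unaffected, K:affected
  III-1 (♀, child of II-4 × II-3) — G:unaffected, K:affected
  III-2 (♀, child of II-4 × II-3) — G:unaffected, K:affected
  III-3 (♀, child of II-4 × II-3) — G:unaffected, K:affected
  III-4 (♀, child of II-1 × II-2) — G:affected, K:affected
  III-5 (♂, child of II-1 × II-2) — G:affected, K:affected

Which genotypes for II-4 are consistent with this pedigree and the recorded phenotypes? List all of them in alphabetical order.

II-4 ∈ {Gg KK, Gg Kk}

G/I-1 aff ·: Gg
G/I-2 aff ·: Gg
G/II-1 aff I-1×I-2: Gg|GG
G/II-2 aff ·: Gg|GG
G/II-3 un I-1×I-2: gg
G/II-4 aff ·: Gg
G/II-5 un I-1×I-2: gg
G/III-1 un II-4×II-3: gg
G/III-2 un II-4×II-3: gg
G/III-3 un II-4×II-3: gg
G/III-4 aff II-1×II-2: Gg|GG
G/III-5 aff II-1×II-2: Gg|GG
⇒ G over [I-1,I-2,II-1,II-2,II-3,II-4,II-5,III-1,III-2,III-3,III-4,III-5]: 13 consistent
K/I-1 un ·: kk
K/I-2 aff ·: Kk
K/II-1 un I-1×I-2: kk
K/II-2 aff ·: Kk|KK
K/II-3 un I-1×I-2: kk
K/II-4 aff ·: Kk|KK
K/II-5 aff I-1×I-2: Kk
K/III-1 aff II-4×II-3: Kk
K/III-2 aff II-4×II-3: Kk
K/III-3 aff II-4×II-3: Kk
K/III-4 aff II-1×II-2: Kk
K/III-5 aff II-1×II-2: Kk
⇒ K over [I-1,I-2,II-1,II-2,II-3,II-4,II-5,III-1,III-2,III-3,III-4,III-5]: 4 consistent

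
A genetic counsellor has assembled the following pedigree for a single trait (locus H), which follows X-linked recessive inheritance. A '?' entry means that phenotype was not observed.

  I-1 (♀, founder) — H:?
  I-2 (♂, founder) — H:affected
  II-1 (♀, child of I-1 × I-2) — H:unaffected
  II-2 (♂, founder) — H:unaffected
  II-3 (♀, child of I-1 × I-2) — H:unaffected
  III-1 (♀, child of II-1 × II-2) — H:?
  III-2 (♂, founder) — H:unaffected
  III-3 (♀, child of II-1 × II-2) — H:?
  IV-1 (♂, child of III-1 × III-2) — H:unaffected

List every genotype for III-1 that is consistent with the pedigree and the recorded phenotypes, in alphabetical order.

H/I-1 ? ·: X^HX^H|X^HX^h
H/I-2 aff ·: X^hY
H/II-1 un I-1×I-2: X^HX^h
H/II-2 un ·: X^HY
H/II-3 un I-1×I-2: X^HX^h
H/III-1 ? II-1×II-2: X^HX^H|X^HX^h
H/III-2 un ·: X^HY
H/III-3 ? II-1×II-2: X^HX^H|X^HX^h
H/IV-1 un III-1×III-2: X^HY
⇒ H over [I-1,I-2,II-1,II-2,II-3,III-1,III-2,III-3,IV-1]: 8 consistent

III-1 ∈ {X^HX^H, X^HX^h}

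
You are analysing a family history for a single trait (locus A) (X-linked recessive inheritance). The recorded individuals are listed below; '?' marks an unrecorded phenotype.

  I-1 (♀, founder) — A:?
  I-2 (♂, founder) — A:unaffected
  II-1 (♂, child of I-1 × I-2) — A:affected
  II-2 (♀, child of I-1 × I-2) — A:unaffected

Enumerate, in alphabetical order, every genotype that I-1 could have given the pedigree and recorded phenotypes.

I-1 ∈ {X^AX^a, X^aX^a}

A/I-1 ? ·: X^AX^a|X^aX^a
A/I-2 un ·: X^AY
A/II-1 aff I-1×I-2: X^aY
A/II-2 un I-1×I-2: X^AX^A|X^AX^a
⇒ A over [I-1,I-2,II-1,II-2]: 3 consistent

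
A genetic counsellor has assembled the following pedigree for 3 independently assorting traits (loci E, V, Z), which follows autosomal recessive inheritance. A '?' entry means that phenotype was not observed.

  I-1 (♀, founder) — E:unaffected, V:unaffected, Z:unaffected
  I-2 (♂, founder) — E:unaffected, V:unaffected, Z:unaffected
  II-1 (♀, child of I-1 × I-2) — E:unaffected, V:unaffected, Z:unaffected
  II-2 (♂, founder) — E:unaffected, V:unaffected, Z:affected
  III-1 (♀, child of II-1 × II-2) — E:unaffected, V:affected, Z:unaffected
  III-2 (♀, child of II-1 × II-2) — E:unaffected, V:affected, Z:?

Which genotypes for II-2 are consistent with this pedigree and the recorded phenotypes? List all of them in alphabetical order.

E/I-1 un ·: EE|Ee
E/I-2 un ·: EE|Ee
E/II-1 un I-1×I-2: EE|Ee
E/II-2 un ·: EE|Ee
E/III-1 un II-1×II-2: EE|Ee
E/III-2 un II-1×II-2: EE|Ee
⇒ E over [I-1,I-2,II-1,II-2,III-1,III-2]: 44 consistent
V/I-1 un ·: VV|Vv
V/I-2 un ·: VV|Vv
V/II-1 un I-1×I-2: Vv
V/II-2 un ·: Vv
V/III-1 aff II-1×II-2: vv
V/III-2 aff II-1×II-2: vv
⇒ V over [I-1,I-2,II-1,II-2,III-1,III-2]: 3 consistent
Z/I-1 un ·: ZZ|Zz
Z/I-2 un ·: ZZ|Zz
Z/II-1 un I-1×I-2: ZZ|Zz
Z/II-2 aff ·: zz
Z/III-1 un II-1×II-2: Zz
Z/III-2 ? II-1×II-2: Zz|zz
⇒ Z over [I-1,I-2,II-1,II-2,III-1,III-2]: 10 consistent

II-2 ∈ {EE Vv zz, Ee Vv zz}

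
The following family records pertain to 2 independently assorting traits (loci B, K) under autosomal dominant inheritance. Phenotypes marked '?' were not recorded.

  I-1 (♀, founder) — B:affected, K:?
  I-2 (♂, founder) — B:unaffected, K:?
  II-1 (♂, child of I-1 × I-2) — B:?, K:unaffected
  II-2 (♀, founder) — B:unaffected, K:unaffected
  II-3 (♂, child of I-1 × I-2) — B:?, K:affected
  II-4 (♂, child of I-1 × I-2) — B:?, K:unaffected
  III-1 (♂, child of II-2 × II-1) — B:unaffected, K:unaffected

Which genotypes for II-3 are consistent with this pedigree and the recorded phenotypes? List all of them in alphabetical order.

B/I-1 aff ·: Bb|BB
B/I-2 un ·: bb
B/II-1 ? I-1×I-2: bb|Bb
B/II-2 un ·: bb
B/II-3 ? I-1×I-2: bb|Bb
B/II-4 ? I-1×I-2: bb|Bb
B/III-1 un II-2×II-1: bb
⇒ B over [I-1,I-2,II-1,II-2,II-3,II-4,III-1]: 9 consistent
K/I-1 ? ·: kk|Kk
K/I-2 ? ·: kk|Kk
K/II-1 un I-1×I-2: kk
K/II-2 un ·: kk
K/II-3 aff I-1×I-2: Kk|KK
K/II-4 un I-1×I-2: kk
K/III-1 un II-2×II-1: kk
⇒ K over [I-1,I-2,II-1,II-2,II-3,II-4,III-1]: 4 consistent

II-3 ∈ {Bb KK, Bb Kk, bb KK, bb Kk}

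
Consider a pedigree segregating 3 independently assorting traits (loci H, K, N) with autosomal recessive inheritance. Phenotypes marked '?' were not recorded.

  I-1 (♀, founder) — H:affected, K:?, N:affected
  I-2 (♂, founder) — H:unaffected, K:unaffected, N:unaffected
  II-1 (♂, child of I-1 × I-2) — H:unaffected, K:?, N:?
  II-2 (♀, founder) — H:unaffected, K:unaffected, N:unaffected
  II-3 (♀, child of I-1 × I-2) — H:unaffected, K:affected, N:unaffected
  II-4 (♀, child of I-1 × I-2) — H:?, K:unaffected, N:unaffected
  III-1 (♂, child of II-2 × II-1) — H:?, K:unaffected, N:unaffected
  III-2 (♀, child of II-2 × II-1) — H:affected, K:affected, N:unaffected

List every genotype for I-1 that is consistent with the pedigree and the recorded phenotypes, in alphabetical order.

H/I-1 aff ·: hh
H/I-2 un ·: HH|Hh
H/II-1 un I-1×I-2: Hh
H/II-2 un ·: Hh
H/II-3 un I-1×I-2: Hh
H/II-4 ? I-1×I-2: Hh|hh
H/III-1 ? II-2×II-1: HH|Hh|hh
H/III-2 aff II-2×II-1: hh
⇒ H over [I-1,I-2,II-1,II-2,II-3,II-4,III-1,III-2]: 9 consistent
K/I-1 ? ·: Kk|kk
K/I-2 un ·: Kk
K/II-1 ? I-1×I-2: Kk|kk
K/II-2 un ·: Kk
K/II-3 aff I-1×I-2: kk
K/II-4 un I-1×I-2: KK|Kk
K/III-1 un II-2×II-1: KK|Kk
K/III-2 aff II-2×II-1: kk
⇒ K over [I-1,I-2,II-1,II-2,II-3,II-4,III-1,III-2]: 9 consistent
N/I-1 aff ·: nn
N/I-2 un ·: NN|Nn
N/II-1 ? I-1×I-2: Nn|nn
N/II-2 un ·: NN|Nn
N/II-3 un I-1×I-2: Nn
N/II-4 un I-1×I-2: Nn
N/III-1 un II-2×II-1: NN|Nn
N/III-2 un II-2×II-1: NN|Nn
⇒ N over [I-1,I-2,II-1,II-2,II-3,II-4,III-1,III-2]: 18 consistent

I-1 ∈ {hh Kk nn, hh kk nn}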